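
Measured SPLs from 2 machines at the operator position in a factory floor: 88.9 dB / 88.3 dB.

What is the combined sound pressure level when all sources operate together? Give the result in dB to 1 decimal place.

Converting to relative power and adding: 10^(88.9/10) + 10^(88.3/10) = 1.452e+09.
Back to dB: 10·log₁₀ Σ = 91.6 dB.

91.6 dB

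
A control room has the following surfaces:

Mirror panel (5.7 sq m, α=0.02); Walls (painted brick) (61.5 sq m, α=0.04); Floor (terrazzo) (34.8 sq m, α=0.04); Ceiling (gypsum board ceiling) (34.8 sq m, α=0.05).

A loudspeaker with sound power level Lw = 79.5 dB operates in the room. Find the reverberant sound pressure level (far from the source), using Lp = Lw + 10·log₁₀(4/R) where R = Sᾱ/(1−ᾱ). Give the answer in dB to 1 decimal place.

A = 5.706 sabins; S = 136.8 sq m.
ᾱ = 0.0417, so room constant R = A/(1−ᾱ) = 5.954 sq m.
Lp = 79.5 + 10·log₁₀(4/5.954) = 79.5 + (-1.73) = 77.8 dB.

77.8 dB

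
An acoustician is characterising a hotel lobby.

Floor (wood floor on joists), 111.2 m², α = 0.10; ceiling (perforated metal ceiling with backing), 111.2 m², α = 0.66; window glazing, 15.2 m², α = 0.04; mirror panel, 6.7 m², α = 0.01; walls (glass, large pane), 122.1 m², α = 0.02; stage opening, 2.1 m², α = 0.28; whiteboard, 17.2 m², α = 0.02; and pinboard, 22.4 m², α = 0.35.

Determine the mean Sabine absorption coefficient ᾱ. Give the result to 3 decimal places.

Total surface area S = 408.1 m².
Weighted sum Σ Sα = 96.401.
ᾱ = 96.401 / 408.1 = 0.236.

0.236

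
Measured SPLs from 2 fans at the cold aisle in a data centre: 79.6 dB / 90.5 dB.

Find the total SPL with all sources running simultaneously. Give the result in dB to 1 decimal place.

90.8 dB

Converting to relative power and adding: 10^(79.6/10) + 10^(90.5/10) = 1.213e+09.
Combined level = 10 log₁₀(1.213e+09) = 90.8 dB.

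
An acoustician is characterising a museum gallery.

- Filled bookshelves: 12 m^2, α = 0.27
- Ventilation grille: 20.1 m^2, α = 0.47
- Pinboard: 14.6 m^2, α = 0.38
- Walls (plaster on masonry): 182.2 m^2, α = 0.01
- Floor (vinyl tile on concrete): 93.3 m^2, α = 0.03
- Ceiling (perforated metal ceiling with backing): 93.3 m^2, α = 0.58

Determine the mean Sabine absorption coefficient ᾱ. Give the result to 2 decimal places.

S = Σ Sᵢ = 12 + 20.1 + 14.6 + 182.2 + 93.3 + 93.3 = 415.5 m^2.
A = 12*0.27 + 20.1*0.47 + 14.6*0.38 + 182.2*0.01 + 93.3*0.03 + 93.3*0.58 = 76.970 sabins.
ᾱ = 76.970 / 415.5 = 0.19.

0.19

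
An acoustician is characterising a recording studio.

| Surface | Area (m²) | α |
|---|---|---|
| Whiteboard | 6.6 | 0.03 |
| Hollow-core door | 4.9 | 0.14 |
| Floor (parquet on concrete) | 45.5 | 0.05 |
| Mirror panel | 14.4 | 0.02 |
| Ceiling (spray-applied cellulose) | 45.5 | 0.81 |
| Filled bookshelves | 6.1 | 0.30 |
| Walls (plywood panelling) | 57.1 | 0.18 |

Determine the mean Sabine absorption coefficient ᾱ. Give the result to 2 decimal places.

Total surface area S = 180.1 m².
Σ(Sᵢαᵢ) = 6.6×0.03 + 4.9×0.14 + 45.5×0.05 + 14.4×0.02 + 45.5×0.81 + 6.1×0.30 + 57.1×0.18 = 52.410.
ᾱ = 52.410 / 180.1 = 0.29.

0.29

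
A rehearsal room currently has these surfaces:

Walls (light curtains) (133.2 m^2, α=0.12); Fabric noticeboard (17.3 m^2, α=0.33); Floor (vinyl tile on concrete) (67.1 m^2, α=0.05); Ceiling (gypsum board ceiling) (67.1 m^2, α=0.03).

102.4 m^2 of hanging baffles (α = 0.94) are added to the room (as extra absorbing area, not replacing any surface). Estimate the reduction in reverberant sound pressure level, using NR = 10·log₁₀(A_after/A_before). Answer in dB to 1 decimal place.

Summing Sᵢαᵢ: 15.984 + 5.709 + 3.355 + 2.013 → A_before = 27.061 sabins.
Added absorption = 102.4 × 0.94 = 96.256 sabins.
New total A_after = 123.317 sabins.
Reduction = 10 log₁₀(A_after/A_before) = 10 log₁₀(4.5570) = 6.6 dB.

6.6 dB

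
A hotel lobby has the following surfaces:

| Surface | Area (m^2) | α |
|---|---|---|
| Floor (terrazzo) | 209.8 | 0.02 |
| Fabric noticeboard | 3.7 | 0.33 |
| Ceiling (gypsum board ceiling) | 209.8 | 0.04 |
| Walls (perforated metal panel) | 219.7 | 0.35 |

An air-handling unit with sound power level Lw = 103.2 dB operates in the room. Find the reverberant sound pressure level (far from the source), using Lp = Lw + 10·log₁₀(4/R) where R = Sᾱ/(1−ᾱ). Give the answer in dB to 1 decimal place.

Σ(Sᵢαᵢ) = 209.8×0.02 + 3.7×0.33 + 209.8×0.04 + 219.7×0.35 = 90.704; total area S = 643.0 m^2.
ᾱ = 0.1411, so room constant R = A/(1−ᾱ) = 105.605 m^2.
Lp = Lw + 10 log₁₀(4/R) = 103.2 -14.22 = 89.0 dB.

89.0 dB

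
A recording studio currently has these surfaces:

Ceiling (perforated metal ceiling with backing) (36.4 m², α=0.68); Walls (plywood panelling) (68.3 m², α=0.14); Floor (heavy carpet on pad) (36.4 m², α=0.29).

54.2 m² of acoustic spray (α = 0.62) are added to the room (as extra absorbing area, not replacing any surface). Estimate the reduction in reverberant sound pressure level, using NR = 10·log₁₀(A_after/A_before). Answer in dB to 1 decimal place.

Summing Sᵢαᵢ: 24.752 + 9.562 + 10.556 → A_before = 44.870 sabins.
Added absorption = 54.2 × 0.62 = 33.604 sabins.
New total A_after = 78.474 sabins.
Reduction = 10 log₁₀(A_after/A_before) = 10 log₁₀(1.7489) = 2.4 dB.

2.4 dB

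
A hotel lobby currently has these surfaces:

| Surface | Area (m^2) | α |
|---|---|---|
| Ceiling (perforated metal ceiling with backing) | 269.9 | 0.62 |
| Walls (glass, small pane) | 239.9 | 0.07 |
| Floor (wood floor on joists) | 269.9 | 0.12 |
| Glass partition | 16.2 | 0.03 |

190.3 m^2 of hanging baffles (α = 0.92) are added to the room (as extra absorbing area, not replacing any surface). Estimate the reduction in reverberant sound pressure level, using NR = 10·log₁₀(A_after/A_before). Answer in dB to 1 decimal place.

2.6 dB

A_before = Σ Sᵢαᵢ = 269.9·0.62 + 239.9·0.07 + 269.9·0.12 + 16.2·0.03 = 217.005 sabins.
Treatment contributes 190.3·0.92 = 175.076 sabins.
A_after = 217.005 + 175.076 = 392.081 sabins.
Reduction = 10 log₁₀(A_after/A_before) = 10 log₁₀(1.8068) = 2.6 dB.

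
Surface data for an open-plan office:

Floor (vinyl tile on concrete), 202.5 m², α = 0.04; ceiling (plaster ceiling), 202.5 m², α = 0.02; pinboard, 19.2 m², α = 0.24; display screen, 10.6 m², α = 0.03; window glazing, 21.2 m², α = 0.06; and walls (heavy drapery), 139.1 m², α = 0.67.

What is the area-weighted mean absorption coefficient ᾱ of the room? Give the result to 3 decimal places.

0.187

Total surface area S = 595.1 m².
Σ(Sᵢαᵢ) = 202.5×0.04 + 202.5×0.02 + 19.2×0.24 + 10.6×0.03 + 21.2×0.06 + 139.1×0.67 = 111.545.
ᾱ = 111.545 / 595.1 = 0.187.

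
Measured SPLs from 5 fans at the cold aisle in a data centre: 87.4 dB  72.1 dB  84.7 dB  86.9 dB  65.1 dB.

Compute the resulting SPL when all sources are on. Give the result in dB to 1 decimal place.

91.3 dB

Sum in the linear (power) domain: Σ 10^(Lᵢ/10) = 10^(87.4/10) + 10^(72.1/10) + 10^(84.7/10) + 10^(86.9/10) + 10^(65.1/10) = 1.354e+09.
Back to dB: 10·log₁₀ Σ = 91.3 dB.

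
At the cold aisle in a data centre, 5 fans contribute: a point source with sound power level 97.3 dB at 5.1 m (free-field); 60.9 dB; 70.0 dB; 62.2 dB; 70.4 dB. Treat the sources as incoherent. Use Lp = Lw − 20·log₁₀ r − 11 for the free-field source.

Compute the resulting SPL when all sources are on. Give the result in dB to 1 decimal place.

Source at 5.1 m: Lp = 97.3 − 20·log₁₀(5.1) − 11 = 72.1 dB.
Sum in the linear (power) domain: Σ 10^(Lᵢ/10) = 10^(72.1/10) + 10^(60.9/10) + 10^(70.0/10) + 10^(62.2/10) + 10^(70.4/10) = 4.007e+07.
Combined level = 10 log₁₀(4.007e+07) = 76.0 dB.

76.0 dB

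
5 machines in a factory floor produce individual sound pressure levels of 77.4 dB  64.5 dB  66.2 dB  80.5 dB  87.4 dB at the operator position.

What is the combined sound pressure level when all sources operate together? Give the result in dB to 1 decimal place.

88.6 dB

Sum in the linear (power) domain: Σ 10^(Lᵢ/10) = 10^(77.4/10) + 10^(64.5/10) + 10^(66.2/10) + 10^(80.5/10) + 10^(87.4/10) = 7.237e+08.
Back to dB: 10·log₁₀ Σ = 88.6 dB.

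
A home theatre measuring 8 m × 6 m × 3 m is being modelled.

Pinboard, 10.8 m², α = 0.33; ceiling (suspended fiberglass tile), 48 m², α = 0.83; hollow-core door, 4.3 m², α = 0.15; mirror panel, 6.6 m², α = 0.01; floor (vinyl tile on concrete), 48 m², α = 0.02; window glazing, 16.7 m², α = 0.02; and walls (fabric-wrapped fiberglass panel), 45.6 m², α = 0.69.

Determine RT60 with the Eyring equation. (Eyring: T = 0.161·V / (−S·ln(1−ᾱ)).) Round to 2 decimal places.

S = Σ Sᵢ = 180.0 m².
Absorption A = 10.8×0.33 + 48×0.83 + 4.3×0.15 + 6.6×0.01 + 48×0.02 + 16.7×0.02 + 45.6×0.69 = 76.873 sabins.
ᾱ = 76.873 / 180.0 = 0.4271.
Eyring denominator: −S ln(1−ᾱ) = 100.268.
V = 8 × 6 × 3 = 144 m³.
RT60 = 0.161 × 144 / 100.268 = 0.23 s.

0.23 s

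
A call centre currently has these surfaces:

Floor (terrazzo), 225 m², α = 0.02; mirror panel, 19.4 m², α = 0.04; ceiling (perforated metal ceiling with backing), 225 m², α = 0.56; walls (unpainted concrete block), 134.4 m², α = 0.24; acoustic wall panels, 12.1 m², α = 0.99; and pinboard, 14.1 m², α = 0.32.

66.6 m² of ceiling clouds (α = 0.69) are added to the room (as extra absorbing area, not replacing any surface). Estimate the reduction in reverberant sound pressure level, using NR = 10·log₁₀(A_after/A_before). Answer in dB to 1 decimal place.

1.0 dB

Total absorption A_before = 225·0.02 + 19.4·0.04 + 225·0.56 + 134.4·0.24 + 12.1·0.99 + 14.1·0.32
  = 4.500 + 0.776 + 126.000 + 32.256 + 11.979 + 4.512 = 180.023 m² sabins.
Added absorption = 66.6 × 0.69 = 45.954 sabins.
A_after = 180.023 + 45.954 = 225.977 sabins.
NR = 10·log₁₀(225.977/180.023) = 1.0 dB.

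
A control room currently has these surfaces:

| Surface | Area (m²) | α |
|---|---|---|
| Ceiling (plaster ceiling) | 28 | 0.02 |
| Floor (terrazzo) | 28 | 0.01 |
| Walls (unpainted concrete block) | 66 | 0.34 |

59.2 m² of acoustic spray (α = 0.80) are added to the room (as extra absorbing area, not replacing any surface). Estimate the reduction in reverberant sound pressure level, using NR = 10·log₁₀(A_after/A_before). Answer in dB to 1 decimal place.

4.8 dB

Summing Sᵢαᵢ: 0.560 + 0.280 + 22.440 → A_before = 23.280 sabins.
Treatment contributes 59.2·0.80 = 47.360 sabins.
A_after = 23.280 + 47.360 = 70.640 sabins.
NR = 10·log₁₀(70.640/23.280) = 4.8 dB.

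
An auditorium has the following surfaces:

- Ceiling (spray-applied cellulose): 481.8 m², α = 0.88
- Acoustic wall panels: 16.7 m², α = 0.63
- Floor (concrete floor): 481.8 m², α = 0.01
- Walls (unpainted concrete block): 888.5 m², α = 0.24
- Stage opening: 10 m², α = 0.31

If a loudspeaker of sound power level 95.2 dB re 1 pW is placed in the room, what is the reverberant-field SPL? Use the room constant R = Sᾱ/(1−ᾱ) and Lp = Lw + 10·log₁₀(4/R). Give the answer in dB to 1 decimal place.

A = 655.663 sabins; S = 1878.8 m².
ᾱ = 655.663/1878.8 = 0.3490; R = Sᾱ/(1−ᾱ) = 655.663/(1−0.3490) = 1007.163 m².
Lp = Lw + 10 log₁₀(4/R) = 95.2 -24.01 = 71.2 dB.

71.2 dB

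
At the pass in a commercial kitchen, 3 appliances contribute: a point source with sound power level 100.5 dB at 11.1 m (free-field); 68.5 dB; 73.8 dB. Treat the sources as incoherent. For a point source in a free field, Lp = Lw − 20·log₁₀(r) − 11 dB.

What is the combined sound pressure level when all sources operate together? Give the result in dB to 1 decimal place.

Source at 11.1 m: Lp = 100.5 − 20·log₁₀(11.1) − 11 = 68.6 dB.
Sum in the linear (power) domain: Σ 10^(Lᵢ/10) = 10^(68.6/10) + 10^(68.5/10) + 10^(73.8/10) = 3.831e+07.
L_total = 10·log₁₀(3.831e+07) = 75.8 dB.

75.8 dB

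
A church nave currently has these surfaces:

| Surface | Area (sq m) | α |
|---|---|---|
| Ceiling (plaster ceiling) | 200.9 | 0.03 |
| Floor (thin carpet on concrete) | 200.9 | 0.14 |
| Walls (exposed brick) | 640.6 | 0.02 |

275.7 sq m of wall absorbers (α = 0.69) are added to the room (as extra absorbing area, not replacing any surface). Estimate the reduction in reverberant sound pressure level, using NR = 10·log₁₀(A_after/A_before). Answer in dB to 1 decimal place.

A_before = Σ Sᵢαᵢ = 200.9·0.03 + 200.9·0.14 + 640.6·0.02 = 46.965 sabins.
Added absorption = 275.7 × 0.69 = 190.233 sabins.
New total A_after = 237.198 sabins.
NR = 10·log₁₀(237.198/46.965) = 7.0 dB.

7.0 dB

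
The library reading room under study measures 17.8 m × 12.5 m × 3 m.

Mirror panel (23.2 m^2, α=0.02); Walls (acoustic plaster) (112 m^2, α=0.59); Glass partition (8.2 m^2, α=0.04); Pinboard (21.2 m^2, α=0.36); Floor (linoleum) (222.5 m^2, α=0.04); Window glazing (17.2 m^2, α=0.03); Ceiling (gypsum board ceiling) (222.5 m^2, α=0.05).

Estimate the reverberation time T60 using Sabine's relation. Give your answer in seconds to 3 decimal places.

1.131 seconds

Summing Sᵢαᵢ: 0.464 + 66.080 + 0.328 + 7.632 + 8.900 + 0.516 + 11.125 → A = 95.045 sabins.
Room volume: 667.5 m³.
Sabine: RT60 = 0.161 × 667.5 / 95.045 = 1.131 s.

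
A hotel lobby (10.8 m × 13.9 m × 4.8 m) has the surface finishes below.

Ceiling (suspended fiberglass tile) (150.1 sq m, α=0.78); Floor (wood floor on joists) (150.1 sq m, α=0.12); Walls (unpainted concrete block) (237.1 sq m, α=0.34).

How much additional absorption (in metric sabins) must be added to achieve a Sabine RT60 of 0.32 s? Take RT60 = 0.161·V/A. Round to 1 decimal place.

146.8 sabins

Equivalent absorption area: A₁ = 150.1×0.78 + 150.1×0.12 + 237.1×0.34 = 215.704 sq m.
Target A₂ = 0.161·720.576/0.32 = 362.540 sabins (V = 720.576 m³).
ΔA = A₂ − A₁ = 362.540 − 215.704 = 146.8 sabins.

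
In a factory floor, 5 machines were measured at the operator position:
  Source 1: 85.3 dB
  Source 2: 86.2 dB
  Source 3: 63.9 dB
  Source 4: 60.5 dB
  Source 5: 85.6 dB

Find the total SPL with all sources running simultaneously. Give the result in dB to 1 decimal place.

Σ 10^(Lᵢ/10) = 1.122e+09.
Combined level = 10 log₁₀(1.122e+09) = 90.5 dB.

90.5 dB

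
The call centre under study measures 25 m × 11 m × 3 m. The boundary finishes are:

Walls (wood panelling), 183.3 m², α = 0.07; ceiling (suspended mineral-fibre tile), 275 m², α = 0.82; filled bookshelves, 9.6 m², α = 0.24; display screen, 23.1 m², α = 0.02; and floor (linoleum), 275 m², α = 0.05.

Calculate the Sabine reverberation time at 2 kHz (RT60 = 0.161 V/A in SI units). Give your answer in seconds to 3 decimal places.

0.521 s

Summing Sᵢαᵢ: 12.831 + 225.500 + 2.304 + 0.462 + 13.750 → A = 254.847 sabins.
Room volume: 825 m³.
Sabine: RT60 = 0.161 × 825 / 254.847 = 0.521 s.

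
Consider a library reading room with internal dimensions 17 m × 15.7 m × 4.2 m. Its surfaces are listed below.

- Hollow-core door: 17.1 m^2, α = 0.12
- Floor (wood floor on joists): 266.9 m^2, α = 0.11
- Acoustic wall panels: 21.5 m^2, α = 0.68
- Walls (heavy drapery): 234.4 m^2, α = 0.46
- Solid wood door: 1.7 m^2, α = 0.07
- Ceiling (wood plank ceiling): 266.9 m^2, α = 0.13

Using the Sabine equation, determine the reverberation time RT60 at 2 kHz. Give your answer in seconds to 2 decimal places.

0.96 s

Total absorption A = 17.1*0.12 + 266.9*0.11 + 21.5*0.68 + 234.4*0.46 + 1.7*0.07 + 266.9*0.13
  = 2.052 + 29.359 + 14.620 + 107.824 + 0.119 + 34.697 = 188.671 m^2 sabins.
V = 17·15.7·4.2 = 1120.98 m³.
RT60 = 0.161 · V / A = 0.161 × 1120.98 / 188.671 = 0.96 s.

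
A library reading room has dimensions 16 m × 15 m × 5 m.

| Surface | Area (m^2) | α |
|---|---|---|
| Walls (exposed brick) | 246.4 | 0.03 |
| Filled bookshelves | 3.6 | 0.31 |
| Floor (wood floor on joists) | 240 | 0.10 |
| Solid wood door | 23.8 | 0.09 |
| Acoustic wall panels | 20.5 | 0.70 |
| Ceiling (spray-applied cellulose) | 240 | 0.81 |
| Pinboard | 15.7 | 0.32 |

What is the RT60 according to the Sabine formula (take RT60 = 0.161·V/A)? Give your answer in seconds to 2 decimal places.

Equivalent absorption area: A = 246.4·0.03 + 3.6·0.31 + 240·0.10 + 23.8·0.09 + 20.5·0.70 + 240·0.81 + 15.7·0.32 = 248.424 m^2.
Room volume: 1200 m³.
Sabine: RT60 = 0.161 × 1200 / 248.424 = 0.78 s.

0.78 seconds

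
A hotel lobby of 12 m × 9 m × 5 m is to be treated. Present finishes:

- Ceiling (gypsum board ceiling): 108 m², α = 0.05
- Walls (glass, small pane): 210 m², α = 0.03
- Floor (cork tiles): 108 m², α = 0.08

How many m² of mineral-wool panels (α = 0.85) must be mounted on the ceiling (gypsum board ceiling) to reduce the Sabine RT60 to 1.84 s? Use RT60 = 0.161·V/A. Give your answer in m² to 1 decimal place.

33.6

Total absorption A₁ = 108×0.05 + 210×0.03 + 108×0.08
  = 5.400 + 6.300 + 8.640 = 20.340 m² sabins.
V = 540 m³. Target absorption A₂ = 0.161 × 540 / 1.84 = 47.250 sabins.
Absorption to add: 47.250 − 20.340 = 26.910 sabins.
Net gain per m²: Δα = 0.85 − 0.05 = 0.80.
Panel area = 26.910 / 0.80 = 33.6 m².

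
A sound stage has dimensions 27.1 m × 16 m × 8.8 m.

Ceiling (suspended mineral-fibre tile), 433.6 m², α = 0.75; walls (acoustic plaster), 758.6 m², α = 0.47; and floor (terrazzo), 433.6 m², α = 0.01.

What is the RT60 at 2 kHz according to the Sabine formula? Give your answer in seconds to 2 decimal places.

0.90 s

Equivalent absorption area: A = 433.6*0.75 + 758.6*0.47 + 433.6*0.01 = 686.078 m².
Room volume: 3815.68 m³.
Sabine: RT60 = 0.161 × 3815.68 / 686.078 = 0.90 s.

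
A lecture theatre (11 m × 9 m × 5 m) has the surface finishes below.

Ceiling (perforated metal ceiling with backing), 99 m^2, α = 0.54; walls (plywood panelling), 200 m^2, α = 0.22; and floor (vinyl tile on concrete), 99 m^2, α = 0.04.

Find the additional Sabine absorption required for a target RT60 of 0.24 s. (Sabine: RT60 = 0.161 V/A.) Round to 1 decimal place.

230.6 sabins

Total absorption A₁ = 99·0.54 + 200·0.22 + 99·0.04
  = 53.460 + 44.000 + 3.960 = 101.420 m^2 sabins.
V = 495 m³. Required absorption A₂ = 0.161 × 495 / 0.24 = 332.063 sabins.
Shortfall: 332.063 − 101.420 = 230.6 sabins.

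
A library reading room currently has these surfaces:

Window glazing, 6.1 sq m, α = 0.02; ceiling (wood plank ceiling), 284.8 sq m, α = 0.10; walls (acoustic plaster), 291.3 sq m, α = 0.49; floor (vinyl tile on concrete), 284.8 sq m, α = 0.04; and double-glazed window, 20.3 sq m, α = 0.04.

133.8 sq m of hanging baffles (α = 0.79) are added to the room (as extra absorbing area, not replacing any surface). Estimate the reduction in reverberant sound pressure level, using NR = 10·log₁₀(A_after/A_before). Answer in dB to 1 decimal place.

Summing Sᵢαᵢ: 0.122 + 28.480 + 142.737 + 11.392 + 0.812 → A_before = 183.543 sabins.
Added absorption = 133.8 × 0.79 = 105.702 sabins.
New total A_after = 289.245 sabins.
NR = 10·log₁₀(289.245/183.543) = 2.0 dB.

2.0 dB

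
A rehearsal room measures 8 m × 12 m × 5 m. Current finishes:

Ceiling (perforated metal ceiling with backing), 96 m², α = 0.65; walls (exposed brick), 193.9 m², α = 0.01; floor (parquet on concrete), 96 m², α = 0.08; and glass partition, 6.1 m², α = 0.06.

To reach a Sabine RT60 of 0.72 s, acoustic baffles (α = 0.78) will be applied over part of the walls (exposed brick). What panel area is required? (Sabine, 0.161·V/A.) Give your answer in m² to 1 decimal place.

Equivalent absorption area: A₁ = 96×0.65 + 193.9×0.01 + 96×0.08 + 6.1×0.06 = 72.385 m².
Required A₂ = 0.161·480/0.72 = 107.333 sabins.
ΔA needed = 107.333 − 72.385 = 34.948 sabins.
Net gain per m²: Δα = 0.78 − 0.01 = 0.77.
Area = ΔA/Δα = 34.948/0.77 = 45.4 m².

45.4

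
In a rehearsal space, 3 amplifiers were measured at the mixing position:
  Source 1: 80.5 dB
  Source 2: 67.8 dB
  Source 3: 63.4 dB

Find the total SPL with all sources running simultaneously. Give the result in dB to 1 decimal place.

80.8 dB

Sum in the linear (power) domain: Σ 10^(Lᵢ/10) = 10^(80.5/10) + 10^(67.8/10) + 10^(63.4/10) = 1.204e+08.
L_total = 10·log₁₀(1.204e+08) = 80.8 dB.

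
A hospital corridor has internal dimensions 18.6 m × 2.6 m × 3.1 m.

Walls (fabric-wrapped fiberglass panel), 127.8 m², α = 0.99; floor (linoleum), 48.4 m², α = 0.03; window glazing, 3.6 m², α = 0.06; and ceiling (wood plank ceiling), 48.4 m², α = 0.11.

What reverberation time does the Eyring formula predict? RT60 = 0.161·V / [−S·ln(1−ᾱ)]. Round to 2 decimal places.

0.12 s

Total surface area S = 127.8 + 48.4 + 3.6 + 48.4 = 228.2 m².
Absorption A = 127.8·0.99 + 48.4·0.03 + 3.6·0.06 + 48.4·0.11 = 133.514 sabins.
Mean coefficient ᾱ = A/S = 0.5851.
−S·ln(1−ᾱ) = −228.2 × ln(1 − 0.5851) = 200.752.
V = 18.6 × 2.6 × 3.1 = 149.916 m³.
T = 0.161·V/[−S·ln(1−ᾱ)] = 0.161·149.916/200.752 = 0.12 s.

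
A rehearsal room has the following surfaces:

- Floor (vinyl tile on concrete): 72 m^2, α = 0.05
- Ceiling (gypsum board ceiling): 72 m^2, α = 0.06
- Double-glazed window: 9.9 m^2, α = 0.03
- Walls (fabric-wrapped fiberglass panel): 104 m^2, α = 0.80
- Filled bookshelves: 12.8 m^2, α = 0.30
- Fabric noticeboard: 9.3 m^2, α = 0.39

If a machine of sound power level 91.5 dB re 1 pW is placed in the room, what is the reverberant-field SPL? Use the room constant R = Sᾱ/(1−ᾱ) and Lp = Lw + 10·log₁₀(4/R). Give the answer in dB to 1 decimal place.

75.7 dB

A = 98.884 sabins; S = 280.0 m^2.
ᾱ = 0.3532, so room constant R = A/(1−ᾱ) = 152.882 m^2.
Lp = Lw + 10 log₁₀(4/R) = 91.5 -15.82 = 75.7 dB.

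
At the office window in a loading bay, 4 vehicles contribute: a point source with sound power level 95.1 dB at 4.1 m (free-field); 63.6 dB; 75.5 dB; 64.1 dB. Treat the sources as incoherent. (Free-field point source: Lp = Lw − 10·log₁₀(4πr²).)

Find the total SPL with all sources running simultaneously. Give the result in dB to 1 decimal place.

77.5 dB

Source at 4.1 m: Lp = 95.1 − 10·log₁₀(4π·4.1²) = 95.1 − 10·log₁₀(211.241) = 71.9 dB.
Σ 10^(Lᵢ/10) = 5.583e+07.
Back to dB: 10·log₁₀ Σ = 77.5 dB.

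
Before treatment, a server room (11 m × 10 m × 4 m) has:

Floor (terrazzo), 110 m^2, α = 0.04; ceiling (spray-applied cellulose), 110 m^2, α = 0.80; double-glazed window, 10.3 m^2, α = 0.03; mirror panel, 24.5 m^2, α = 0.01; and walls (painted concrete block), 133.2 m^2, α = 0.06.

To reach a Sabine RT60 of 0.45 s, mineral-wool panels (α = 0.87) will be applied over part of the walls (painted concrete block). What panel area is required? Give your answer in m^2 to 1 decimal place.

Total absorption A₁ = 110×0.04 + 110×0.80 + 10.3×0.03 + 24.5×0.01 + 133.2×0.06
  = 4.400 + 88.000 + 0.309 + 0.245 + 7.992 = 100.946 m^2 sabins.
Required A₂ = 0.161·440/0.45 = 157.422 sabins.
Absorption to add: 157.422 − 100.946 = 56.476 sabins.
Each m^2 of panel replacing the walls (painted concrete block) adds (0.87 − 0.06) = 0.81 sabins.
Area = ΔA/Δα = 56.476/0.81 = 69.7 m^2.

69.7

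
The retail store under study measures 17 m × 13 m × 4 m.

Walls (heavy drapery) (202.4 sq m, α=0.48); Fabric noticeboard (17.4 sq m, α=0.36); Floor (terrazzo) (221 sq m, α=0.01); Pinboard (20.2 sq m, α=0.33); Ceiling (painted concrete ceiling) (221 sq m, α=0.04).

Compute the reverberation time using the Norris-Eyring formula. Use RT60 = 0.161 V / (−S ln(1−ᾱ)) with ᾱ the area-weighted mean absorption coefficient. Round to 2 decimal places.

S = Σ Sᵢ = 682.0 sq m.
Absorption A = 202.4·0.48 + 17.4·0.36 + 221·0.01 + 20.2·0.33 + 221·0.04 = 121.132 sabins.
Mean coefficient ᾱ = A/S = 0.1776.
Eyring denominator: −S ln(1−ᾱ) = 133.350.
V = 17 × 13 × 4 = 884 m³.
RT60 = 0.161 × 884 / 133.350 = 1.07 s.

1.07 s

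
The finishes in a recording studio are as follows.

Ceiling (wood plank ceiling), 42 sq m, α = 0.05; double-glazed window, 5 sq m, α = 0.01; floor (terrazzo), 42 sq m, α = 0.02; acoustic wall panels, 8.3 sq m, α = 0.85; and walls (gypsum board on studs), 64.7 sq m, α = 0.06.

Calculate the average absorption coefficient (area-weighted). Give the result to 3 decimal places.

Total surface area S = 162.0 sq m.
A = 42·0.05 + 5·0.01 + 42·0.02 + 8.3·0.85 + 64.7·0.06 = 13.927 sabins.
ᾱ = A/S = 0.086.

0.086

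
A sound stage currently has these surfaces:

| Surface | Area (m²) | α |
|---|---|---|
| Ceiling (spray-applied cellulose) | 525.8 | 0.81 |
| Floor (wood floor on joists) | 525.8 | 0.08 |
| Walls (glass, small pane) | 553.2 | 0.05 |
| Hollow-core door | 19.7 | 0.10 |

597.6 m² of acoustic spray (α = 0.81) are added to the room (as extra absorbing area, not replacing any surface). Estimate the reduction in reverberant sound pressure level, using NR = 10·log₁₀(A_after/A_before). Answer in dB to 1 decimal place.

Equivalent absorption area: A_before = 525.8*0.81 + 525.8*0.08 + 553.2*0.05 + 19.7*0.10 = 497.592 m².
Treatment contributes 597.6·0.81 = 484.056 sabins.
A_after = 497.592 + 484.056 = 981.648 sabins.
Reduction = 10 log₁₀(A_after/A_before) = 10 log₁₀(1.9728) = 3.0 dB.

3.0 dB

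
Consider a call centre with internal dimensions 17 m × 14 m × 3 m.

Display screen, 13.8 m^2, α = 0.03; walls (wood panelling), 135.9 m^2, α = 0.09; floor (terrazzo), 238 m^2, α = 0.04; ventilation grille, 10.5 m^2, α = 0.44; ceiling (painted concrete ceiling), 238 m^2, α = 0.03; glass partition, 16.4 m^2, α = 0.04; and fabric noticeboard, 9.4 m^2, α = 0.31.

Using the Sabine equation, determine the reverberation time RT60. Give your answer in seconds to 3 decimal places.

3.066 s

Summing Sᵢαᵢ: 0.414 + 12.231 + 9.520 + 4.620 + 7.140 + 0.656 + 2.914 → A = 37.495 sabins.
V = 17·14·3 = 714 m³.
RT60 = 0.161 · V / A = 0.161 × 714 / 37.495 = 3.066 s.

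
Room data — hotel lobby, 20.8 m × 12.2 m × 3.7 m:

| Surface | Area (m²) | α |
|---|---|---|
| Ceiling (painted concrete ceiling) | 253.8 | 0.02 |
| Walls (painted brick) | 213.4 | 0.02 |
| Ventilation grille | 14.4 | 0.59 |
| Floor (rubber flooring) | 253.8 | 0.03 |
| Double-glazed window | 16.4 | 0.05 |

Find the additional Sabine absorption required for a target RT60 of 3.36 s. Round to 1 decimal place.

Summing Sᵢαᵢ: 5.076 + 4.268 + 8.496 + 7.614 + 0.820 → A₁ = 26.274 sabins.
For T = 3.36 s, need A₂ = 0.161·V/T = 0.161·938.912/3.36 = 44.990 sabins.
Additional absorption ΔA = 44.990 − 26.274 = 18.7 sabins.

18.7 sabins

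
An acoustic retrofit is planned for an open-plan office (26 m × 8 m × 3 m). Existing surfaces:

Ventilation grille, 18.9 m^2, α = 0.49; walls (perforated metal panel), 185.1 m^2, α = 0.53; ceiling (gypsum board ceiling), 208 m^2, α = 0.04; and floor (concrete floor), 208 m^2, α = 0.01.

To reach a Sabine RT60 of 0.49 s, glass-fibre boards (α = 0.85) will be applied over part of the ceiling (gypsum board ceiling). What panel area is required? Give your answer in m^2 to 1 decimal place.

107.7

Equivalent absorption area: A₁ = 18.9×0.49 + 185.1×0.53 + 208×0.04 + 208×0.01 = 117.764 m^2.
V = 624 m³. Target absorption A₂ = 0.161 × 624 / 0.49 = 205.029 sabins.
ΔA needed = 205.029 − 117.764 = 87.265 sabins.
Each m^2 of panel replacing the ceiling (gypsum board ceiling) adds (0.85 − 0.04) = 0.81 sabins.
Panel area = 87.265 / 0.81 = 107.7 m^2.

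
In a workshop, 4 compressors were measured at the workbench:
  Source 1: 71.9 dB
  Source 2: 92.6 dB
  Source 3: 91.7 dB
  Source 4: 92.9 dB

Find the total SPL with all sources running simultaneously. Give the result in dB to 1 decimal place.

97.2 dB

Sum in the linear (power) domain: Σ 10^(Lᵢ/10) = 10^(71.9/10) + 10^(92.6/10) + 10^(91.7/10) + 10^(92.9/10) = 5.264e+09.
Back to dB: 10·log₁₀ Σ = 97.2 dB.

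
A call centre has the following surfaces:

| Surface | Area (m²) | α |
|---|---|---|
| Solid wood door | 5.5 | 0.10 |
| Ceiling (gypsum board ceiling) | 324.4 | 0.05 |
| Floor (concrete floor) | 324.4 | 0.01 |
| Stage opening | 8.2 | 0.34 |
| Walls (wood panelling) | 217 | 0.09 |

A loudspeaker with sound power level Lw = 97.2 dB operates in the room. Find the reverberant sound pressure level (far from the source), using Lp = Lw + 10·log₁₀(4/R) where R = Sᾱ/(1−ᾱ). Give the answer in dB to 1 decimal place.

86.7 dB

Σ(Sᵢαᵢ) = 5.5×0.10 + 324.4×0.05 + 324.4×0.01 + 8.2×0.34 + 217×0.09 = 42.332; total area S = 879.5 m².
ᾱ = 0.0481, so room constant R = A/(1−ᾱ) = 44.471 m².
Lp = 97.2 + 10·log₁₀(4/44.471) = 97.2 + (-10.46) = 86.7 dB.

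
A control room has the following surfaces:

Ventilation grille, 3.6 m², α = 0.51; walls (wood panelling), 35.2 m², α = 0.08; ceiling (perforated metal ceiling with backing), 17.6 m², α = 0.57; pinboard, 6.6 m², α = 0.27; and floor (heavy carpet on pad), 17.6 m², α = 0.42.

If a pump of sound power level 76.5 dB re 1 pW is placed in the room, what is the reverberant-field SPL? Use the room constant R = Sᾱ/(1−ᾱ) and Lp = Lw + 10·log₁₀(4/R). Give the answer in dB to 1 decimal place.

A = 23.858 sabins; S = 80.6 m².
ᾱ = 0.2960, so room constant R = A/(1−ᾱ) = 33.889 m².
Lp = 76.5 + 10·log₁₀(4/33.889) = 76.5 + (-9.28) = 67.2 dB.

67.2 dB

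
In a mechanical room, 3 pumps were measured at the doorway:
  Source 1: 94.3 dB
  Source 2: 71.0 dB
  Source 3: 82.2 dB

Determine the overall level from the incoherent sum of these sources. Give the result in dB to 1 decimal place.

94.6 dB

Σ 10^(Lᵢ/10) = 2.87e+09.
L_total = 10·log₁₀(2.87e+09) = 94.6 dB.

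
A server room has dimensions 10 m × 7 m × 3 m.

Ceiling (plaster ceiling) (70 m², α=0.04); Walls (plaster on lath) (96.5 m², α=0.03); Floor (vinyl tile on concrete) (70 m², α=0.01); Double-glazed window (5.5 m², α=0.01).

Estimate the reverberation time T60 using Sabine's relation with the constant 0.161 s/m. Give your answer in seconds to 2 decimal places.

Equivalent absorption area: A = 70·0.04 + 96.5·0.03 + 70·0.01 + 5.5·0.01 = 6.450 m².
Room volume: 210 m³.
RT60 = 0.161 · V / A = 0.161 × 210 / 6.450 = 5.24 s.

5.24 sec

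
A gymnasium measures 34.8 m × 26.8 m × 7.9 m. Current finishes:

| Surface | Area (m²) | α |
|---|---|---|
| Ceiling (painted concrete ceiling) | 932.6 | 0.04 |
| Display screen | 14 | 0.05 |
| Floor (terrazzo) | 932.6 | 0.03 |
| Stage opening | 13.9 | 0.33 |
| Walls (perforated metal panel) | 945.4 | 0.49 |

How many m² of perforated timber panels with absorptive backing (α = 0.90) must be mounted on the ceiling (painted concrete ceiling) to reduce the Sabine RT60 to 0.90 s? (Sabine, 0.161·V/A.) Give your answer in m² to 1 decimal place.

Summing Sᵢαᵢ: 37.304 + 0.700 + 27.978 + 4.587 + 463.246 → A₁ = 533.815 sabins.
Required A₂ = 0.161·7367.856/0.90 = 1318.028 sabins.
Absorption to add: 1318.028 − 533.815 = 784.213 sabins.
Each m² of panel replacing the ceiling (painted concrete ceiling) adds (0.90 − 0.04) = 0.86 sabins.
Area = ΔA/Δα = 784.213/0.86 = 911.9 m².

911.9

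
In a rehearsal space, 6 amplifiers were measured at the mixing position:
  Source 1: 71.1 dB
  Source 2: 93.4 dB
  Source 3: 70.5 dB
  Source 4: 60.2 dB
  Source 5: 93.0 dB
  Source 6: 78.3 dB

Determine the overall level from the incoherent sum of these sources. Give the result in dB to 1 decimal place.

96.3 dB

Sum in the linear (power) domain: Σ 10^(Lᵢ/10) = 10^(71.1/10) + 10^(93.4/10) + 10^(70.5/10) + 10^(60.2/10) + 10^(93.0/10) + 10^(78.3/10) = 4.276e+09.
L_total = 10·log₁₀(4.276e+09) = 96.3 dB.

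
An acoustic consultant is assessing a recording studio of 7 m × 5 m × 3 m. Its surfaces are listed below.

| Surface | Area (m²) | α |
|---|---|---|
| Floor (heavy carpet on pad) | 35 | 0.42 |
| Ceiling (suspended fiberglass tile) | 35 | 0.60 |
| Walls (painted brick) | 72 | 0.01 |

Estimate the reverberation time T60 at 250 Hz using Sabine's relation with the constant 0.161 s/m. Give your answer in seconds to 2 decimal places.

Equivalent absorption area: A = 35·0.42 + 35·0.60 + 72·0.01 = 36.420 m².
Room volume: 105 m³.
Sabine: RT60 = 0.161 × 105 / 36.420 = 0.46 s.

0.46 s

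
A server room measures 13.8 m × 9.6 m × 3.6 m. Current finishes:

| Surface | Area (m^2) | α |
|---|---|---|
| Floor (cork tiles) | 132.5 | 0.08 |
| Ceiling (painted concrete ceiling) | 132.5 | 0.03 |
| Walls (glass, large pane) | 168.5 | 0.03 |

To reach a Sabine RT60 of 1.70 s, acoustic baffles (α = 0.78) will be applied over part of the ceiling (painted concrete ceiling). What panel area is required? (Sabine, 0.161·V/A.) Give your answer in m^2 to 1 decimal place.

34.1

Summing Sᵢαᵢ: 10.600 + 3.975 + 5.055 → A₁ = 19.630 sabins.
V = 476.928 m³. Target absorption A₂ = 0.161 × 476.928 / 1.70 = 45.168 sabins.
ΔA needed = 45.168 − 19.630 = 25.538 sabins.
Each m^2 of panel replacing the ceiling (painted concrete ceiling) adds (0.78 − 0.03) = 0.75 sabins.
Panel area = 25.538 / 0.75 = 34.1 m^2.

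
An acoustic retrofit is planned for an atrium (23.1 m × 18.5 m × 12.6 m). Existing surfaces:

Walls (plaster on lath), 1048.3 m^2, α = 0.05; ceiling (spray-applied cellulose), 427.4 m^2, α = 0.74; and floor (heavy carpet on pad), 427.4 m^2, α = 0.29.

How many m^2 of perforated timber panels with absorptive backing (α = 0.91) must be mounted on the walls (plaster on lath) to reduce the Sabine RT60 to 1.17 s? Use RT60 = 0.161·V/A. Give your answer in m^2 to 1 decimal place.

288.7

Total absorption A₁ = 1048.3·0.05 + 427.4·0.74 + 427.4·0.29
  = 52.415 + 316.276 + 123.946 = 492.637 m^2 sabins.
V = 5384.61 m³. Target absorption A₂ = 0.161 × 5384.61 / 1.17 = 740.959 sabins.
ΔA needed = 740.959 − 492.637 = 248.322 sabins.
Net gain per m^2: Δα = 0.91 − 0.05 = 0.86.
Panel area = 248.322 / 0.86 = 288.7 m^2.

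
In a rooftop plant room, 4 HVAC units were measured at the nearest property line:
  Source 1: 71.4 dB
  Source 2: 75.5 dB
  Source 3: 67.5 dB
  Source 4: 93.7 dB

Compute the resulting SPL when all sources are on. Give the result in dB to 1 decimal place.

Σ 10^(Lᵢ/10) = 2.399e+09.
Combined level = 10 log₁₀(2.399e+09) = 93.8 dB.

93.8 dB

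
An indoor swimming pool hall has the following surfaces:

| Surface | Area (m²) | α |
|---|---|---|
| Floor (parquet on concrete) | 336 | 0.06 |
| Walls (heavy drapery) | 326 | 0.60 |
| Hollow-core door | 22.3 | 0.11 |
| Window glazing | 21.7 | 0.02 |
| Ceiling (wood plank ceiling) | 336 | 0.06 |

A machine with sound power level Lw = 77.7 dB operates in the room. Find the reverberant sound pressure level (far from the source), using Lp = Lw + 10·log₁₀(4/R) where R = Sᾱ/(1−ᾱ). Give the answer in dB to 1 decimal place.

58.8 dB

A = 238.807 sabins; S = 1042.0 m².
ᾱ = 0.2292, so room constant R = A/(1−ᾱ) = 309.817 m².
Lp = 77.7 + 10·log₁₀(4/309.817) = 77.7 + (-18.89) = 58.8 dB.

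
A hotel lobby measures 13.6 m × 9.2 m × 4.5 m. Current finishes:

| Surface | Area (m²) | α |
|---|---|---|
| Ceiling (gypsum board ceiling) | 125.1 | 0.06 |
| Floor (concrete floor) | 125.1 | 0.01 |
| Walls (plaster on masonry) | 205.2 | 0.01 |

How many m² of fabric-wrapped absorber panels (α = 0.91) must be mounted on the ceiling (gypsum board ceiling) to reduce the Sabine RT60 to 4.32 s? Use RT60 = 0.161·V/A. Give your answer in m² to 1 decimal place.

Summing Sᵢαᵢ: 7.506 + 1.251 + 2.052 → A₁ = 10.809 sabins.
V = 563.04 m³. Target absorption A₂ = 0.161 × 563.04 / 4.32 = 20.984 sabins.
Absorption to add: 20.984 − 10.809 = 10.175 sabins.
Each m² of panel replacing the ceiling (gypsum board ceiling) adds (0.91 − 0.06) = 0.85 sabins.
Panel area = 10.175 / 0.85 = 12.0 m².

12.0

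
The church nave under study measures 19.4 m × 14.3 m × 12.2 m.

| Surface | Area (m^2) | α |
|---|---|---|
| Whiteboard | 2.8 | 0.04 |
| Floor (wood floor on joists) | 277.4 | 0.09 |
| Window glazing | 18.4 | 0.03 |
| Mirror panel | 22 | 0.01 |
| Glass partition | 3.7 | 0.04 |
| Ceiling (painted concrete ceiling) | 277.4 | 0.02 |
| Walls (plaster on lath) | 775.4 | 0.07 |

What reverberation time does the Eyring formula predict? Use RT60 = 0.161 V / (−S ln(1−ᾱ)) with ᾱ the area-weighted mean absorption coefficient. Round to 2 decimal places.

6.15 s

S = Σ Sᵢ = 1377.1 m^2.
Σ(Sᵢαᵢ) = 2.8·0.04 + 277.4·0.09 + 18.4·0.03 + 22·0.01 + 3.7·0.04 + 277.4·0.02 + 775.4·0.07 = 85.824.
ᾱ = 85.824 / 1377.1 = 0.0623.
−S·ln(1−ᾱ) = −1377.1 × ln(1 − 0.0623) = 88.582.
V = 19.4 × 14.3 × 12.2 = 3384.524 m³.
RT60 = 0.161 × 3384.524 / 88.582 = 6.15 s.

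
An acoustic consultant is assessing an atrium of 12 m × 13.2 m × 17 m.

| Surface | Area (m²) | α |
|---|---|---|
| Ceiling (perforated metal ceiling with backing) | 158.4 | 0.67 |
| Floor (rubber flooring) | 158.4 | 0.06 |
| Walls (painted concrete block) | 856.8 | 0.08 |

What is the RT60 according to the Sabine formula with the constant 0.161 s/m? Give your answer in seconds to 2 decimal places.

A = Σ Sᵢαᵢ = 158.4·0.67 + 158.4·0.06 + 856.8·0.08 = 184.176 sabins.
Volume V = 12 × 13.2 × 17 = 2692.8 m³.
Sabine: RT60 = 0.161 × 2692.8 / 184.176 = 2.35 s.

2.35 sec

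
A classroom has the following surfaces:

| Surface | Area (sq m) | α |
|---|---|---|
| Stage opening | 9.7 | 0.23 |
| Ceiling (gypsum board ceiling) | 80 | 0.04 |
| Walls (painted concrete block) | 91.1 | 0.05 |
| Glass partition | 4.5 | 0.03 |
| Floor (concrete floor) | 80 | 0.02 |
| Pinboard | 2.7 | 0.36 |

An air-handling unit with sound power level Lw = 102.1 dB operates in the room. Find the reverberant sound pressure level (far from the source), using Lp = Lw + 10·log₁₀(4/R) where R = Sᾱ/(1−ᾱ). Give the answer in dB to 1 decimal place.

96.9 dB

Σ(Sᵢαᵢ) = 9.7×0.23 + 80×0.04 + 91.1×0.05 + 4.5×0.03 + 80×0.02 + 2.7×0.36 = 12.693; total area S = 268.0 sq m.
ᾱ = 12.693/268.0 = 0.0474; R = Sᾱ/(1−ᾱ) = 12.693/(1−0.0474) = 13.325 sq m.
Lp = Lw + 10 log₁₀(4/R) = 102.1 -5.23 = 96.9 dB.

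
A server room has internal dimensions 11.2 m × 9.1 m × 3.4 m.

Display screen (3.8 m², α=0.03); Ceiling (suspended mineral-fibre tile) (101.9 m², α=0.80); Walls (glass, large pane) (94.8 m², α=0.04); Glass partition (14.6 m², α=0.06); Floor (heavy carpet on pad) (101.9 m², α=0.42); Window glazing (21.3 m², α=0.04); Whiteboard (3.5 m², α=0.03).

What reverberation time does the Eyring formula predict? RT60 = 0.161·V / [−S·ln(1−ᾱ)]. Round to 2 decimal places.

0.34 seconds

Total surface area S = 3.8 + 101.9 + 94.8 + 14.6 + 101.9 + 21.3 + 3.5 = 341.8 m².
Σ(Sᵢαᵢ) = 3.8×0.03 + 101.9×0.80 + 94.8×0.04 + 14.6×0.06 + 101.9×0.42 + 21.3×0.04 + 3.5×0.03 = 130.057.
ᾱ = 130.057 / 341.8 = 0.3805.
Eyring denominator: −S ln(1−ᾱ) = 163.668.
V = 11.2 × 9.1 × 3.4 = 346.528 m³.
T = 0.161·V/[−S·ln(1−ᾱ)] = 0.161·346.528/163.668 = 0.34 s.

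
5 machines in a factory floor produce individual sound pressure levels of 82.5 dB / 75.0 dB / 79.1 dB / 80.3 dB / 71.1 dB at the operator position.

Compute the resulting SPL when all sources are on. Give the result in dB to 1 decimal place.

Converting to relative power and adding: 10^(82.5/10) + 10^(75.0/10) + 10^(79.1/10) + 10^(80.3/10) + 10^(71.1/10) = 4.108e+08.
Combined level = 10 log₁₀(4.108e+08) = 86.1 dB.

86.1 dB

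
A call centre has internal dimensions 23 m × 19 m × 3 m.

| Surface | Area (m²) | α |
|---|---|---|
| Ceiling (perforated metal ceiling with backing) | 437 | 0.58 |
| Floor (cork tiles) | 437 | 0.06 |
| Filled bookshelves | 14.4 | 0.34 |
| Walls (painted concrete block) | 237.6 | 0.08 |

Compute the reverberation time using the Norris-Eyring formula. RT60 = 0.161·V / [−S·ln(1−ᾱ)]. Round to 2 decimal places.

0.60 seconds

Total surface area S = 437 + 437 + 14.4 + 237.6 = 1126.0 m².
Absorption A = 437·0.58 + 437·0.06 + 14.4·0.34 + 237.6·0.08 = 303.584 sabins.
Mean coefficient ᾱ = A/S = 0.2696.
−S·ln(1−ᾱ) = −1126.0 × ln(1 − 0.2696) = 353.747.
V = 23 × 19 × 3 = 1311 m³.
RT60 = 0.161 × 1311 / 353.747 = 0.60 s.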